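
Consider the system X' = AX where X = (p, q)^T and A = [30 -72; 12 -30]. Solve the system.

Coefficient matrix A = [[30, -72], [12, -30]].
Characteristic polynomial det(A - λI) = λ^2 - 36 = 0.
Eigenvalues λ = -6, 6.
For λ=-6: (A-λI) row 1 is [36, -72], so an eigenvector is (2, 1).
For λ=6: (A-λI) row 1 is [24, -72], so an eigenvector is (3, 1).
General solution: c_1e^(-6t)(2,1) + c_2e^(6t)(3,1).

p(t) = 2c_1e^(-6t) + 3c_2e^(6t), q(t) = c_1e^(-6t) + c_2e^(6t)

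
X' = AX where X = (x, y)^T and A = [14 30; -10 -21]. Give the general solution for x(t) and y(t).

Coefficient matrix A = [[14, 30], [-10, -21]].
Characteristic polynomial det(A - λI) = λ^2 + 7λ + 6 = 0.
Eigenvalues λ = -6, -1.
For λ=-6: (A-λI) row 1 is [20, 30], so an eigenvector is (3, -2).
For λ=-1: (A-λI) row 1 is [15, 30], so an eigenvector is (-2, 1).
General solution: C_1e^(-6t)(3,-2) + C_2e^(-t)(-2,1).

x(t) = 3C_1e^(-6t) - 2C_2e^(-t), y(t) = -2C_1e^(-6t) + C_2e^(-t)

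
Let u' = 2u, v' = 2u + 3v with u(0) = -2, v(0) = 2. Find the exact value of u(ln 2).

-8

A = [[2,0],[2,3]]; eigenvalues λ = 3, 2.
Eigenvectors: (0,-1) for λ=3, (1,-2) for λ=2.
From the initial condition, c_1 = 2, c_2 = -2.
u(ln 2) = (2)(2^3)(0) + (-2)(2^2)(1) = -8.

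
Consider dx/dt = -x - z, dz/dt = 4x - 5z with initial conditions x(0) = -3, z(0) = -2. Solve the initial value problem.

x(t) = -4te^(-3t) - 3e^(-3t), z(t) = -8te^(-3t) - 2e^(-3t)

Coefficient matrix A = [[-1, -1], [4, -5]].
Characteristic polynomial det(A - λI) = λ^2 + 6λ + 9 = 0.
Single eigenvalue λ = -3 with algebraic multiplicity 2.
Eigenvector v = (1,2); generalized eigenvector w with (A-λI)w=v is (2,3).
General solution: e^(-3t)[C_1·v + C_2·(t·v + w)].
Applying x(0)=-3, z(0)=-2 gives C_1=5, C_2=-4.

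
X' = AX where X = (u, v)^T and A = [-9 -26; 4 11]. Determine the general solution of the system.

u(t) = 2c_1e^(t)sin(2t) - 3c_1e^(t)cos(2t) - 3c_2e^(t)sin(2t) - 2c_2e^(t)cos(2t), v(t) = -c_1e^(t)sin(2t) + c_1e^(t)cos(2t) + c_2e^(t)sin(2t) + c_2e^(t)cos(2t)

Coefficient matrix A = [[-9, -26], [4, 11]].
Characteristic polynomial det(A - λI) = λ^2 - 2λ + 5 = 0.
Eigenvalues λ = 1 ± 2i (complex conjugate pair).
For λ=1+2i: an eigenvector is (-3,1) - i(2,-1) = (-3 - 2i, 1 + i).
A real fundamental pair from Re and Im of e^((1+2i)t)v: X_1 = e^(t)(cos(2t)·(-3,1) + sin(2t)·(2,-1)), X_2 = e^(t)(sin(2t)·(-3,1) - cos(2t)·(2,-1)).
General solution: c_1X_1 + c_2X_2.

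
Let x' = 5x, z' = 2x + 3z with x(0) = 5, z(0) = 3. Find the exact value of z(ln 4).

4992

A = [[5,0],[2,3]]; eigenvalues λ = 3, 5.
Eigenvectors: (0,-1) for λ=3, (1,1) for λ=5.
From the initial condition, c_1 = 2, c_2 = 5.
z(ln 4) = (2)(4^3)(-1) + (5)(4^5)(1) = 4992.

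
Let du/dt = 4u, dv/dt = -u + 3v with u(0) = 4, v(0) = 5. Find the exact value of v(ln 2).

8

A = [[4,0],[-1,3]]; eigenvalues λ = 4, 3.
Eigenvectors: (-1,1) for λ=4, (0,1) for λ=3.
From the initial condition, c_1 = -4, c_2 = 9.
v(ln 2) = (-4)(2^4)(1) + (9)(2^3)(1) = 8.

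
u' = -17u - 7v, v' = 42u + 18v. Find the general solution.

Coefficient matrix A = [[-17, -7], [42, 18]].
Characteristic polynomial det(A - λI) = λ^2 - λ - 12 = 0.
Eigenvalues λ = -3, 4.
For λ=-3: (A-λI) row 1 is [-14, -7], so an eigenvector is (1, -2).
For λ=4: (A-λI) row 1 is [-21, -7], so an eigenvector is (-1, 3).
General solution: K_1e^(-3t)(1,-2) + K_2e^(4t)(-1,3).

u(t) = K_1e^(-3t) - K_2e^(4t), v(t) = -2K_1e^(-3t) + 3K_2e^(4t)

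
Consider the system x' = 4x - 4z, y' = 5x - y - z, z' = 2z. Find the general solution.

x(t) = c_1e^(4t) + 2c_3e^(2t), y(t) = c_1e^(4t) + c_2e^(-t) + 3c_3e^(2t), z(t) = c_3e^(2t)

Coefficient matrix A = [[4, 0, -4], [5, -1, -1], [0, 0, 2]].
det(A - λI) = 0 gives eigenvalues λ = 4, -1, 2.
For λ=4: eigenvector (1,1,0).
For λ=-1: eigenvector (0,1,0).
For λ=2: eigenvector (2,3,1).
General solution: c_1e^(4t)(1,1,0) + c_2e^(-t)(0,1,0) + c_3e^(2t)(2,3,1).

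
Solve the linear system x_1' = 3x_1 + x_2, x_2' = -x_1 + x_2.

Coefficient matrix A = [[3, 1], [-1, 1]].
Characteristic polynomial det(A - λI) = λ^2 - 4λ + 4 = 0.
Single eigenvalue λ = 2 with algebraic multiplicity 2.
Eigenvector v = (1,-1); generalized eigenvector w with (A-λI)w=v is (2,-1).
General solution: e^(2t)[C_1·v + C_2·(t·v + w)].

x_1(t) = C_1e^(2t) + C_2te^(2t) + 2C_2e^(2t), x_2(t) = -C_1e^(2t) - C_2te^(2t) - C_2e^(2t)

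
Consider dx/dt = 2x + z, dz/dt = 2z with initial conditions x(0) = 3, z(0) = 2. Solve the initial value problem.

Coefficient matrix A = [[2, 1], [0, 2]].
Characteristic polynomial det(A - λI) = λ^2 - 4λ + 4 = 0.
Single eigenvalue λ = 2 with algebraic multiplicity 2.
Eigenvector v = (1,0); generalized eigenvector w with (A-λI)w=v is (-1,1).
General solution: e^(2t)[c_1·v + c_2·(t·v + w)].
Applying x(0)=3, z(0)=2 gives c_1=5, c_2=2.

x(t) = 2te^(2t) + 3e^(2t), z(t) = 2e^(2t)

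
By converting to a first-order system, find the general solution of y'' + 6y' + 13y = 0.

y(t) = K_1e^(-3t)cos(2t) + K_2e^(-3t)sin(2t)

Let x_1 = y, x_2 = y'. Then x_1' = x_2 and x_2' = -13x_1 - 6x_2.
A = [[0,1],[-13,-6]]; det(A-λI) = λ^2 + 6λ + 13.
Eigenvalues λ = -3 ± 2i.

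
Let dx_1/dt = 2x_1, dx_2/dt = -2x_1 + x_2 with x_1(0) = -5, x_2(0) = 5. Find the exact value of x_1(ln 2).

A = [[2,0],[-2,1]]; eigenvalues λ = 1, 2.
Eigenvectors: (0,-1) for λ=1, (-1,2) for λ=2.
From the initial condition, c_1 = 5, c_2 = 5.
x_1(ln 2) = (5)(2^1)(0) + (5)(2^2)(-1) = -20.

-20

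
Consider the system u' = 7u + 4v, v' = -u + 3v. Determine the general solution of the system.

Coefficient matrix A = [[7, 4], [-1, 3]].
Characteristic polynomial det(A - λI) = λ^2 - 10λ + 25 = 0.
Single eigenvalue λ = 5 with algebraic multiplicity 2.
Eigenvector v = (2,-1); generalized eigenvector w with (A-λI)w=v is (-1,1).
General solution: e^(5t)[c_1·v + c_2·(t·v + w)].

u(t) = 2c_1e^(5t) + 2c_2te^(5t) - c_2e^(5t), v(t) = -c_1e^(5t) - c_2te^(5t) + c_2e^(5t)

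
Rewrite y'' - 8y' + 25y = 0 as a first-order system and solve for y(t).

Let x_1 = y, x_2 = y'. Then x_1' = x_2 and x_2' = -25x_1 + 8x_2.
A = [[0,1],[-25,8]]; det(A-λI) = λ^2 - 8λ + 25.
Eigenvalues λ = 4 ± 3i.

y(t) = C_1e^(4t)cos(3t) + C_2e^(4t)sin(3t)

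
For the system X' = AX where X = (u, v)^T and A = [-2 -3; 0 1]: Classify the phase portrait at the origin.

A = [[-2,-3],[0,1]]; det(A-λI) = λ^2 + λ - 2.
λ = 1, -2: opposite signs.

saddle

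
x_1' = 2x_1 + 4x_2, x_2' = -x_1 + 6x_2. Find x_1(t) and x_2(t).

Coefficient matrix A = [[2, 4], [-1, 6]].
Characteristic polynomial det(A - λI) = λ^2 - 8λ + 16 = 0.
Single eigenvalue λ = 4 with algebraic multiplicity 2.
Eigenvector v = (2,1); generalized eigenvector w with (A-λI)w=v is (1,1).
General solution: e^(4t)[c_1·v + c_2·(t·v + w)].

x_1(t) = 2c_1e^(4t) + 2c_2te^(4t) + c_2e^(4t), x_2(t) = c_1e^(4t) + c_2te^(4t) + c_2e^(4t)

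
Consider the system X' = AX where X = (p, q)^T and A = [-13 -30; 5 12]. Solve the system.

Coefficient matrix A = [[-13, -30], [5, 12]].
Characteristic polynomial det(A - λI) = λ^2 + λ - 6 = 0.
Eigenvalues λ = -3, 2.
For λ=-3: (A-λI) row 1 is [-10, -30], so an eigenvector is (-3, 1).
For λ=2: (A-λI) row 1 is [-15, -30], so an eigenvector is (2, -1).
General solution: C_1e^(-3t)(-3,1) + C_2e^(2t)(2,-1).

p(t) = -3C_1e^(-3t) + 2C_2e^(2t), q(t) = C_1e^(-3t) - C_2e^(2t)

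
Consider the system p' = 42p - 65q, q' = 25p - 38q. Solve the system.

p(t) = 2K_1e^(2t)sin(5t) - 3K_1e^(2t)cos(5t) - 3K_2e^(2t)sin(5t) - 2K_2e^(2t)cos(5t), q(t) = K_1e^(2t)sin(5t) - 2K_1e^(2t)cos(5t) - 2K_2e^(2t)sin(5t) - K_2e^(2t)cos(5t)

Coefficient matrix A = [[42, -65], [25, -38]].
Characteristic polynomial det(A - λI) = λ^2 - 4λ + 29 = 0.
Eigenvalues λ = 2 ± 5i (complex conjugate pair).
For λ=2+5i: an eigenvector is (-3,-2) - i(2,1) = (-3 - 2i, -2 - i).
A real fundamental pair from Re and Im of e^((2+5i)t)v: X_1 = e^(2t)(cos(5t)·(-3,-2) + sin(5t)·(2,1)), X_2 = e^(2t)(sin(5t)·(-3,-2) - cos(5t)·(2,1)).
General solution: K_1X_1 + K_2X_2.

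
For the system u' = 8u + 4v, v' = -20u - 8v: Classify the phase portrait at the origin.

center

A = [[8,4],[-20,-8]]; det(A-λI) = λ^2 + 16.
λ = 0 ± 4i: zero real part.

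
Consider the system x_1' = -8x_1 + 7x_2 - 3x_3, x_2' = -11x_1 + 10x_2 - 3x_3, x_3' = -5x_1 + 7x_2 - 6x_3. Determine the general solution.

x_1(t) = 3c_1e^(-3t) + c_2e^(3t) + c_3e^(-4t), x_2(t) = 3c_1e^(-3t) + 2c_2e^(3t) + c_3e^(-4t), x_3(t) = 2c_1e^(-3t) + c_2e^(3t) + c_3e^(-4t)

Coefficient matrix A = [[-8, 7, -3], [-11, 10, -3], [-5, 7, -6]].
det(A - λI) = 0 gives eigenvalues λ = -3, 3, -4.
For λ=-3: eigenvector (3,3,2).
For λ=3: eigenvector (1,2,1).
For λ=-4: eigenvector (1,1,1).
General solution: c_1e^(-3t)(3,3,2) + c_2e^(3t)(1,2,1) + c_3e^(-4t)(1,1,1).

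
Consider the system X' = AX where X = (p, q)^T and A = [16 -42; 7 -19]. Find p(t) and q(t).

Coefficient matrix A = [[16, -42], [7, -19]].
Characteristic polynomial det(A - λI) = λ^2 + 3λ - 10 = 0.
Eigenvalues λ = -5, 2.
For λ=-5: (A-λI) row 1 is [21, -42], so an eigenvector is (2, 1).
For λ=2: (A-λI) row 1 is [14, -42], so an eigenvector is (-3, -1).
General solution: c_1e^(-5t)(2,1) + c_2e^(2t)(-3,-1).

p(t) = 2c_1e^(-5t) - 3c_2e^(2t), q(t) = c_1e^(-5t) - c_2e^(2t)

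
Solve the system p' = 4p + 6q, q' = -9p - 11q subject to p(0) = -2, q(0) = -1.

Coefficient matrix A = [[4, 6], [-9, -11]].
Characteristic polynomial det(A - λI) = λ^2 + 7λ + 10 = 0.
Eigenvalues λ = -2, -5.
For λ=-2: (A-λI) row 1 is [6, 6], so an eigenvector is (1, -1).
For λ=-5: (A-λI) row 1 is [9, 6], so an eigenvector is (2, -3).
General solution: c_1e^(-2t)(1,-1) + c_2e^(-5t)(2,-3).
Applying p(0)=-2, q(0)=-1 gives c_1=-8, c_2=3.

p(t) = -8e^(-2t) + 6e^(-5t), q(t) = 8e^(-2t) - 9e^(-5t)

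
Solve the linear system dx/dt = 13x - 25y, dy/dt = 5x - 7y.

Coefficient matrix A = [[13, -25], [5, -7]].
Characteristic polynomial det(A - λI) = λ^2 - 6λ + 34 = 0.
Eigenvalues λ = 3 ± 5i (complex conjugate pair).
For λ=3+5i: an eigenvector is (-1,0) - i(-2,-1) = (-1 + 2i, 0 + i).
A real fundamental pair from Re and Im of e^((3+5i)t)v: X_1 = e^(3t)(cos(5t)·(-1,0) + sin(5t)·(-2,-1)), X_2 = e^(3t)(sin(5t)·(-1,0) - cos(5t)·(-2,-1)).
General solution: c_1X_1 + c_2X_2.

x(t) = -2c_1e^(3t)sin(5t) - c_1e^(3t)cos(5t) - c_2e^(3t)sin(5t) + 2c_2e^(3t)cos(5t), y(t) = -c_1e^(3t)sin(5t) + c_2e^(3t)cos(5t)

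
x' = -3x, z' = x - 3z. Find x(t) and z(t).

x(t) = c_2e^(-3t), z(t) = c_1e^(-3t) + c_2te^(-3t) - c_2e^(-3t)

Coefficient matrix A = [[-3, 0], [1, -3]].
Characteristic polynomial det(A - λI) = λ^2 + 6λ + 9 = 0.
Single eigenvalue λ = -3 with algebraic multiplicity 2.
Eigenvector v = (0,1); generalized eigenvector w with (A-λI)w=v is (1,-1).
General solution: e^(-3t)[c_1·v + c_2·(t·v + w)].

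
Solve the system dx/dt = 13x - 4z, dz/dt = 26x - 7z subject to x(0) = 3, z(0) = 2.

Coefficient matrix A = [[13, -4], [26, -7]].
Characteristic polynomial det(A - λI) = λ^2 - 6λ + 13 = 0.
Eigenvalues λ = 3 ± 2i (complex conjugate pair).
For λ=3+2i: an eigenvector is (-1,-2) - i(-1,-3) = (-1 + i, -2 + 3i).
A real fundamental pair from Re and Im of e^((3+2i)t)v: X_1 = e^(3t)(cos(2t)·(-1,-2) + sin(2t)·(-1,-3)), X_2 = e^(3t)(sin(2t)·(-1,-2) - cos(2t)·(-1,-3)).
General solution: c_1X_1 + c_2X_2.
Applying x(0)=3, z(0)=2 gives c_1=-7, c_2=-4.

x(t) = 11e^(3t)sin(2t) + 3e^(3t)cos(2t), z(t) = 29e^(3t)sin(2t) + 2e^(3t)cos(2t)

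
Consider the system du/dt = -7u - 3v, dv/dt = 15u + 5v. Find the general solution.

u(t) = -K_1e^(-t)cos(3t) - K_2e^(-t)sin(3t), v(t) = -K_1e^(-t)sin(3t) + 2K_1e^(-t)cos(3t) + 2K_2e^(-t)sin(3t) + K_2e^(-t)cos(3t)

Coefficient matrix A = [[-7, -3], [15, 5]].
Characteristic polynomial det(A - λI) = λ^2 + 2λ + 10 = 0.
Eigenvalues λ = -1 ± 3i (complex conjugate pair).
For λ=-1+3i: an eigenvector is (-1,2) - i(0,-1) = (-1, 2 + i).
A real fundamental pair from Re and Im of e^((-1+3i)t)v: X_1 = e^(-t)(cos(3t)·(-1,2) + sin(3t)·(0,-1)), X_2 = e^(-t)(sin(3t)·(-1,2) - cos(3t)·(0,-1)).
General solution: K_1X_1 + K_2X_2.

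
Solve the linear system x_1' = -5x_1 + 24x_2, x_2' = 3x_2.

Coefficient matrix A = [[-5, 24], [0, 3]].
Characteristic polynomial det(A - λI) = λ^2 + 2λ - 15 = 0.
Eigenvalues λ = 3, -5.
For λ=3: (A-λI) row 1 is [-8, 24], so an eigenvector is (3, 1).
For λ=-5: (A-λI) row 1 is [0, 24], so an eigenvector is (-1, 0).
General solution: c_1e^(3t)(3,1) + c_2e^(-5t)(-1,0).

x_1(t) = 3c_1e^(3t) - c_2e^(-5t), x_2(t) = c_1e^(3t)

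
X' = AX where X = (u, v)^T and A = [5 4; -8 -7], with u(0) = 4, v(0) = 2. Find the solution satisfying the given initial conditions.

u(t) = 10e^(t) - 6e^(-3t), v(t) = -10e^(t) + 12e^(-3t)

Coefficient matrix A = [[5, 4], [-8, -7]].
Characteristic polynomial det(A - λI) = λ^2 + 2λ - 3 = 0.
Eigenvalues λ = 1, -3.
For λ=1: (A-λI) row 1 is [4, 4], so an eigenvector is (-1, 1).
For λ=-3: (A-λI) row 1 is [8, 4], so an eigenvector is (1, -2).
General solution: C_1e^(t)(-1,1) + C_2e^(-3t)(1,-2).
Applying u(0)=4, v(0)=2 gives C_1=-10, C_2=-6.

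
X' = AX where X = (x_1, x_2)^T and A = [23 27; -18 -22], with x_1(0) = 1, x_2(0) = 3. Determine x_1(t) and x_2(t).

x_1(t) = 12e^(5t) - 11e^(-4t), x_2(t) = -8e^(5t) + 11e^(-4t)

Coefficient matrix A = [[23, 27], [-18, -22]].
Characteristic polynomial det(A - λI) = λ^2 - λ - 20 = 0.
Eigenvalues λ = -4, 5.
For λ=-4: (A-λI) row 1 is [27, 27], so an eigenvector is (1, -1).
For λ=5: (A-λI) row 1 is [18, 27], so an eigenvector is (3, -2).
General solution: c_1e^(-4t)(1,-1) + c_2e^(5t)(3,-2).
Applying x_1(0)=1, x_2(0)=3 gives c_1=-11, c_2=4.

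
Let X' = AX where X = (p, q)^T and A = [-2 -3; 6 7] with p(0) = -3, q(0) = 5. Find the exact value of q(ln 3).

327

A = [[-2,-3],[6,7]]; eigenvalues λ = 4, 1.
Eigenvectors: (-1,2) for λ=4, (-1,1) for λ=1.
From the initial condition, c_1 = 2, c_2 = 1.
q(ln 3) = (2)(3^4)(2) + (1)(3^1)(1) = 327.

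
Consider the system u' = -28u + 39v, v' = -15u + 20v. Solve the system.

Coefficient matrix A = [[-28, 39], [-15, 20]].
Characteristic polynomial det(A - λI) = λ^2 + 8λ + 25 = 0.
Eigenvalues λ = -4 ± 3i (complex conjugate pair).
For λ=-4+3i: an eigenvector is (-2,-1) - i(3,2) = (-2 - 3i, -1 - 2i).
A real fundamental pair from Re and Im of e^((-4+3i)t)v: X_1 = e^(-4t)(cos(3t)·(-2,-1) + sin(3t)·(3,2)), X_2 = e^(-4t)(sin(3t)·(-2,-1) - cos(3t)·(3,2)).
General solution: c_1X_1 + c_2X_2.

u(t) = 3c_1e^(-4t)sin(3t) - 2c_1e^(-4t)cos(3t) - 2c_2e^(-4t)sin(3t) - 3c_2e^(-4t)cos(3t), v(t) = 2c_1e^(-4t)sin(3t) - c_1e^(-4t)cos(3t) - c_2e^(-4t)sin(3t) - 2c_2e^(-4t)cos(3t)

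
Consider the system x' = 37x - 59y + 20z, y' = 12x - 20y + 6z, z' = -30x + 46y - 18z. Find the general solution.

x(t) = K_1e^(-3t) + 3K_2e^(4t) - K_3e^(-2t), y(t) = K_2e^(4t) - K_3e^(-2t), z(t) = -2K_1e^(-3t) - 2K_2e^(4t) - K_3e^(-2t)

Coefficient matrix A = [[37, -59, 20], [12, -20, 6], [-30, 46, -18]].
det(A - λI) = 0 gives eigenvalues λ = -3, 4, -2.
For λ=-3: eigenvector (1,0,-2).
For λ=4: eigenvector (3,1,-2).
For λ=-2: eigenvector (-1,-1,-1).
General solution: K_1e^(-3t)(1,0,-2) + K_2e^(4t)(3,1,-2) + K_3e^(-2t)(-1,-1,-1).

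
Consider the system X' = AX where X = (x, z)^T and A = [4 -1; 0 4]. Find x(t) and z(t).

x(t) = K_1e^(4t) + K_2te^(4t) + K_2e^(4t), z(t) = -K_2e^(4t)

Coefficient matrix A = [[4, -1], [0, 4]].
Characteristic polynomial det(A - λI) = λ^2 - 8λ + 16 = 0.
Single eigenvalue λ = 4 with algebraic multiplicity 2.
Eigenvector v = (1,0); generalized eigenvector w with (A-λI)w=v is (1,-1).
General solution: e^(4t)[K_1·v + K_2·(t·v + w)].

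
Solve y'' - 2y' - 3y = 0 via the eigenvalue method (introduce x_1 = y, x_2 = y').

y(t) = c_1e^(-t) + c_2e^(3t)

Let x_1 = y, x_2 = y'. Then x_1' = x_2 and x_2' = 3x_1 + 2x_2.
A = [[0,1],[3,2]]; det(A-λI) = λ^2 - 2λ - 3.
Eigenvalues λ = -1, 3 with eigenvectors (1,-1), (1,3).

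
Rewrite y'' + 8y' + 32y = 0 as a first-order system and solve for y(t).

y(t) = K_1e^(-4t)cos(4t) + K_2e^(-4t)sin(4t)

Let x_1 = y, x_2 = y'. Then x_1' = x_2 and x_2' = -32x_1 - 8x_2.
A = [[0,1],[-32,-8]]; det(A-λI) = λ^2 + 8λ + 32.
Eigenvalues λ = -4 ± 4i.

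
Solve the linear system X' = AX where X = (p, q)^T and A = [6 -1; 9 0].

Coefficient matrix A = [[6, -1], [9, 0]].
Characteristic polynomial det(A - λI) = λ^2 - 6λ + 9 = 0.
Single eigenvalue λ = 3 with algebraic multiplicity 2.
Eigenvector v = (1,3); generalized eigenvector w with (A-λI)w=v is (1,2).
General solution: e^(3t)[K_1·v + K_2·(t·v + w)].

p(t) = K_1e^(3t) + K_2te^(3t) + K_2e^(3t), q(t) = 3K_1e^(3t) + 3K_2te^(3t) + 2K_2e^(3t)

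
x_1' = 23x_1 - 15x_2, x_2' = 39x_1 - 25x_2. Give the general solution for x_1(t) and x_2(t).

Coefficient matrix A = [[23, -15], [39, -25]].
Characteristic polynomial det(A - λI) = λ^2 + 2λ + 10 = 0.
Eigenvalues λ = -1 ± 3i (complex conjugate pair).
For λ=-1+3i: an eigenvector is (2,3) - i(1,2) = (2 - i, 3 - 2i).
A real fundamental pair from Re and Im of e^((-1+3i)t)v: X_1 = e^(-t)(cos(3t)·(2,3) + sin(3t)·(1,2)), X_2 = e^(-t)(sin(3t)·(2,3) - cos(3t)·(1,2)).
General solution: c_1X_1 + c_2X_2.

x_1(t) = c_1e^(-t)sin(3t) + 2c_1e^(-t)cos(3t) + 2c_2e^(-t)sin(3t) - c_2e^(-t)cos(3t), x_2(t) = 2c_1e^(-t)sin(3t) + 3c_1e^(-t)cos(3t) + 3c_2e^(-t)sin(3t) - 2c_2e^(-t)cos(3t)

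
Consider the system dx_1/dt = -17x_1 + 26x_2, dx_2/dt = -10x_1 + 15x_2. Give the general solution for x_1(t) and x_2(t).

x_1(t) = 3c_1e^(-t)sin(2t) - 2c_1e^(-t)cos(2t) - 2c_2e^(-t)sin(2t) - 3c_2e^(-t)cos(2t), x_2(t) = 2c_1e^(-t)sin(2t) - c_1e^(-t)cos(2t) - c_2e^(-t)sin(2t) - 2c_2e^(-t)cos(2t)

Coefficient matrix A = [[-17, 26], [-10, 15]].
Characteristic polynomial det(A - λI) = λ^2 + 2λ + 5 = 0.
Eigenvalues λ = -1 ± 2i (complex conjugate pair).
For λ=-1+2i: an eigenvector is (-2,-1) - i(3,2) = (-2 - 3i, -1 - 2i).
A real fundamental pair from Re and Im of e^((-1+2i)t)v: X_1 = e^(-t)(cos(2t)·(-2,-1) + sin(2t)·(3,2)), X_2 = e^(-t)(sin(2t)·(-2,-1) - cos(2t)·(3,2)).
General solution: c_1X_1 + c_2X_2.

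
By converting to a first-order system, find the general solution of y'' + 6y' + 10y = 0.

Let x_1 = y, x_2 = y'. Then x_1' = x_2 and x_2' = -10x_1 - 6x_2.
A = [[0,1],[-10,-6]]; det(A-λI) = λ^2 + 6λ + 10.
Eigenvalues λ = -3 ± i.

y(t) = K_1e^(-3t)cos(t) + K_2e^(-3t)sin(t)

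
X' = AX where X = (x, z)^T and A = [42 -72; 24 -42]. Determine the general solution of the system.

Coefficient matrix A = [[42, -72], [24, -42]].
Characteristic polynomial det(A - λI) = λ^2 - 36 = 0.
Eigenvalues λ = -6, 6.
For λ=-6: (A-λI) row 1 is [48, -72], so an eigenvector is (-3, -2).
For λ=6: (A-λI) row 1 is [36, -72], so an eigenvector is (2, 1).
General solution: C_1e^(-6t)(-3,-2) + C_2e^(6t)(2,1).

x(t) = -3C_1e^(-6t) + 2C_2e^(6t), z(t) = -2C_1e^(-6t) + C_2e^(6t)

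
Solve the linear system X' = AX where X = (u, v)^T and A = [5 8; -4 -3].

u(t) = K_1e^(t)sin(4t) + K_1e^(t)cos(4t) + K_2e^(t)sin(4t) - K_2e^(t)cos(4t), v(t) = -K_1e^(t)sin(4t) + K_2e^(t)cos(4t)

Coefficient matrix A = [[5, 8], [-4, -3]].
Characteristic polynomial det(A - λI) = λ^2 - 2λ + 17 = 0.
Eigenvalues λ = 1 ± 4i (complex conjugate pair).
For λ=1+4i: an eigenvector is (1,0) - i(1,-1) = (1 - i, 0 + i).
A real fundamental pair from Re and Im of e^((1+4i)t)v: X_1 = e^(t)(cos(4t)·(1,0) + sin(4t)·(1,-1)), X_2 = e^(t)(sin(4t)·(1,0) - cos(4t)·(1,-1)).
General solution: K_1X_1 + K_2X_2.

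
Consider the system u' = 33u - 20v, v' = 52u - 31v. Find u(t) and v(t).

u(t) = 2C_1e^(t)sin(4t) - C_1e^(t)cos(4t) - C_2e^(t)sin(4t) - 2C_2e^(t)cos(4t), v(t) = 3C_1e^(t)sin(4t) - 2C_1e^(t)cos(4t) - 2C_2e^(t)sin(4t) - 3C_2e^(t)cos(4t)

Coefficient matrix A = [[33, -20], [52, -31]].
Characteristic polynomial det(A - λI) = λ^2 - 2λ + 17 = 0.
Eigenvalues λ = 1 ± 4i (complex conjugate pair).
For λ=1+4i: an eigenvector is (-1,-2) - i(2,3) = (-1 - 2i, -2 - 3i).
A real fundamental pair from Re and Im of e^((1+4i)t)v: X_1 = e^(t)(cos(4t)·(-1,-2) + sin(4t)·(2,3)), X_2 = e^(t)(sin(4t)·(-1,-2) - cos(4t)·(2,3)).
General solution: C_1X_1 + C_2X_2.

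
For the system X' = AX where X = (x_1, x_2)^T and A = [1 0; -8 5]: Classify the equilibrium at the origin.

A = [[1,0],[-8,5]]; det(A-λI) = λ^2 - 6λ + 5.
λ = 1, 5: both positive.

unstable node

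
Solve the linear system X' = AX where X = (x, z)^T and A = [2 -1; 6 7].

x(t) = c_1e^(5t) - c_2e^(4t), z(t) = -3c_1e^(5t) + 2c_2e^(4t)

Coefficient matrix A = [[2, -1], [6, 7]].
Characteristic polynomial det(A - λI) = λ^2 - 9λ + 20 = 0.
Eigenvalues λ = 5, 4.
For λ=5: (A-λI) row 1 is [-3, -1], so an eigenvector is (1, -3).
For λ=4: (A-λI) row 1 is [-2, -1], so an eigenvector is (-1, 2).
General solution: c_1e^(5t)(1,-3) + c_2e^(4t)(-1,2).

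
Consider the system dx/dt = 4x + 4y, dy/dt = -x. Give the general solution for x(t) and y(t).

x(t) = 2K_1e^(2t) + 2K_2te^(2t) - 3K_2e^(2t), y(t) = -K_1e^(2t) - K_2te^(2t) + 2K_2e^(2t)

Coefficient matrix A = [[4, 4], [-1, 0]].
Characteristic polynomial det(A - λI) = λ^2 - 4λ + 4 = 0.
Single eigenvalue λ = 2 with algebraic multiplicity 2.
Eigenvector v = (2,-1); generalized eigenvector w with (A-λI)w=v is (-3,2).
General solution: e^(2t)[K_1·v + K_2·(t·v + w)].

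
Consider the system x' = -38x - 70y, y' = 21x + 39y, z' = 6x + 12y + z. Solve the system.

Coefficient matrix A = [[-38, -70, 0], [21, 39, 0], [6, 12, 1]].
det(A - λI) = 0 gives eigenvalues λ = 4, -3, 1.
For λ=4: eigenvector (-5,3,2).
For λ=-3: eigenvector (-2,1,0).
For λ=1: eigenvector (0,0,1).
General solution: C_1e^(4t)(-5,3,2) + C_2e^(-3t)(-2,1,0) + C_3e^(t)(0,0,1).

x(t) = -5C_1e^(4t) - 2C_2e^(-3t), y(t) = 3C_1e^(4t) + C_2e^(-3t), z(t) = 2C_1e^(4t) + C_3e^(t)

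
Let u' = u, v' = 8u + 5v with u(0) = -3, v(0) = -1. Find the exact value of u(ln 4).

A = [[1,0],[8,5]]; eigenvalues λ = 1, 5.
Eigenvectors: (1,-2) for λ=1, (0,1) for λ=5.
From the initial condition, c_1 = -3, c_2 = -7.
u(ln 4) = (-3)(4^1)(1) + (-7)(4^5)(0) = -12.

-12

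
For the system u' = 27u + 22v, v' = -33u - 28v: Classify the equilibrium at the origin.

A = [[27,22],[-33,-28]]; det(A-λI) = λ^2 + λ - 30.
λ = -6, 5: opposite signs.

saddle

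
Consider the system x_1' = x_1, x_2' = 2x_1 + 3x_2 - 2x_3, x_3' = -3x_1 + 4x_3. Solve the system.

Coefficient matrix A = [[1, 0, 0], [2, 3, -2], [-3, 0, 4]].
det(A - λI) = 0 gives eigenvalues λ = 1, 3, 4.
For λ=1: eigenvector (1,0,1).
For λ=3: eigenvector (0,1,0).
For λ=4: eigenvector (0,-2,1).
General solution: c_1e^(t)(1,0,1) + c_2e^(3t)(0,1,0) + c_3e^(4t)(0,-2,1).

x_1(t) = c_1e^(t), x_2(t) = c_2e^(3t) - 2c_3e^(4t), x_3(t) = c_1e^(t) + c_3e^(4t)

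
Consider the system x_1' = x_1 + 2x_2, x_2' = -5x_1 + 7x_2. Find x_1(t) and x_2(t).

Coefficient matrix A = [[1, 2], [-5, 7]].
Characteristic polynomial det(A - λI) = λ^2 - 8λ + 17 = 0.
Eigenvalues λ = 4 ± i (complex conjugate pair).
For λ=4+i: an eigenvector is (1,1) - i(-1,-2) = (1 + i, 1 + 2i).
A real fundamental pair from Re and Im of e^((4+i)t)v: X_1 = e^(4t)(cos(t)·(1,1) + sin(t)·(-1,-2)), X_2 = e^(4t)(sin(t)·(1,1) - cos(t)·(-1,-2)).
General solution: C_1X_1 + C_2X_2.

x_1(t) = -C_1e^(4t)sin(t) + C_1e^(4t)cos(t) + C_2e^(4t)sin(t) + C_2e^(4t)cos(t), x_2(t) = -2C_1e^(4t)sin(t) + C_1e^(4t)cos(t) + C_2e^(4t)sin(t) + 2C_2e^(4t)cos(t)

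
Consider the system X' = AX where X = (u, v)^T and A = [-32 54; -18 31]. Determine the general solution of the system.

u(t) = -2K_1e^(-5t) + 3K_2e^(4t), v(t) = -K_1e^(-5t) + 2K_2e^(4t)

Coefficient matrix A = [[-32, 54], [-18, 31]].
Characteristic polynomial det(A - λI) = λ^2 + λ - 20 = 0.
Eigenvalues λ = -5, 4.
For λ=-5: (A-λI) row 1 is [-27, 54], so an eigenvector is (-2, -1).
For λ=4: (A-λI) row 1 is [-36, 54], so an eigenvector is (3, 2).
General solution: K_1e^(-5t)(-2,-1) + K_2e^(4t)(3,2).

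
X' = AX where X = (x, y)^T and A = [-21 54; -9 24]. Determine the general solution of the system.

Coefficient matrix A = [[-21, 54], [-9, 24]].
Characteristic polynomial det(A - λI) = λ^2 - 3λ - 18 = 0.
Eigenvalues λ = 6, -3.
For λ=6: (A-λI) row 1 is [-27, 54], so an eigenvector is (2, 1).
For λ=-3: (A-λI) row 1 is [-18, 54], so an eigenvector is (-3, -1).
General solution: K_1e^(6t)(2,1) + K_2e^(-3t)(-3,-1).

x(t) = 2K_1e^(6t) - 3K_2e^(-3t), y(t) = K_1e^(6t) - K_2e^(-3t)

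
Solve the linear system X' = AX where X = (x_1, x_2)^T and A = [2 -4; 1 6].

x_1(t) = -2K_1e^(4t) - 2K_2te^(4t) - K_2e^(4t), x_2(t) = K_1e^(4t) + K_2te^(4t) + K_2e^(4t)

Coefficient matrix A = [[2, -4], [1, 6]].
Characteristic polynomial det(A - λI) = λ^2 - 8λ + 16 = 0.
Single eigenvalue λ = 4 with algebraic multiplicity 2.
Eigenvector v = (-2,1); generalized eigenvector w with (A-λI)w=v is (-1,1).
General solution: e^(4t)[K_1·v + K_2·(t·v + w)].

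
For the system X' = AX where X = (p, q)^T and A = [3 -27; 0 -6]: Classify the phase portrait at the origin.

A = [[3,-27],[0,-6]]; det(A-λI) = λ^2 + 3λ - 18.
λ = -6, 3: opposite signs.

saddle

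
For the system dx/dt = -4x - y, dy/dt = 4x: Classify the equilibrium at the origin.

stable improper node

A = [[-4,-1],[4,0]]; det(A-λI) = λ^2 + 4λ + 4.
repeated λ = -2 with a single eigenvector.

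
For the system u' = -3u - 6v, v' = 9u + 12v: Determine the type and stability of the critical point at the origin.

unstable node

A = [[-3,-6],[9,12]]; det(A-λI) = λ^2 - 9λ + 18.
λ = 6, 3: both positive.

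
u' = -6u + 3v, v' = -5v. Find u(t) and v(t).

u(t) = 3K_1e^(-5t) + K_2e^(-6t), v(t) = K_1e^(-5t)

Coefficient matrix A = [[-6, 3], [0, -5]].
Characteristic polynomial det(A - λI) = λ^2 + 11λ + 30 = 0.
Eigenvalues λ = -5, -6.
For λ=-5: (A-λI) row 1 is [-1, 3], so an eigenvector is (3, 1).
For λ=-6: (A-λI) row 1 is [0, 3], so an eigenvector is (1, 0).
General solution: K_1e^(-5t)(3,1) + K_2e^(-6t)(1,0).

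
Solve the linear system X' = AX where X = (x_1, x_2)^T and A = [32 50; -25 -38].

Coefficient matrix A = [[32, 50], [-25, -38]].
Characteristic polynomial det(A - λI) = λ^2 + 6λ + 34 = 0.
Eigenvalues λ = -3 ± 5i (complex conjugate pair).
For λ=-3+5i: an eigenvector is (3,-2) - i(1,-1) = (3 - i, -2 + i).
A real fundamental pair from Re and Im of e^((-3+5i)t)v: X_1 = e^(-3t)(cos(5t)·(3,-2) + sin(5t)·(1,-1)), X_2 = e^(-3t)(sin(5t)·(3,-2) - cos(5t)·(1,-1)).
General solution: c_1X_1 + c_2X_2.

x_1(t) = c_1e^(-3t)sin(5t) + 3c_1e^(-3t)cos(5t) + 3c_2e^(-3t)sin(5t) - c_2e^(-3t)cos(5t), x_2(t) = -c_1e^(-3t)sin(5t) - 2c_1e^(-3t)cos(5t) - 2c_2e^(-3t)sin(5t) + c_2e^(-3t)cos(5t)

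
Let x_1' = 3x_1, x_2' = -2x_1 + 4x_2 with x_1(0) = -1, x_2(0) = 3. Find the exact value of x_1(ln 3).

-27

A = [[3,0],[-2,4]]; eigenvalues λ = 3, 4.
Eigenvectors: (-1,-2) for λ=3, (0,-1) for λ=4.
From the initial condition, c_1 = 1, c_2 = -5.
x_1(ln 3) = (1)(3^3)(-1) + (-5)(3^4)(0) = -27.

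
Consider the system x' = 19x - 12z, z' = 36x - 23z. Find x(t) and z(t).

x(t) = 2K_1e^(t) + K_2e^(-5t), z(t) = 3K_1e^(t) + 2K_2e^(-5t)

Coefficient matrix A = [[19, -12], [36, -23]].
Characteristic polynomial det(A - λI) = λ^2 + 4λ - 5 = 0.
Eigenvalues λ = 1, -5.
For λ=1: (A-λI) row 1 is [18, -12], so an eigenvector is (2, 3).
For λ=-5: (A-λI) row 1 is [24, -12], so an eigenvector is (1, 2).
General solution: K_1e^(t)(2,3) + K_2e^(-5t)(1,2).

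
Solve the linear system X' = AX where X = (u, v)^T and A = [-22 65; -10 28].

u(t) = -3c_1e^(3t)sin(5t) - 2c_1e^(3t)cos(5t) - 2c_2e^(3t)sin(5t) + 3c_2e^(3t)cos(5t), v(t) = -c_1e^(3t)sin(5t) - c_1e^(3t)cos(5t) - c_2e^(3t)sin(5t) + c_2e^(3t)cos(5t)

Coefficient matrix A = [[-22, 65], [-10, 28]].
Characteristic polynomial det(A - λI) = λ^2 - 6λ + 34 = 0.
Eigenvalues λ = 3 ± 5i (complex conjugate pair).
For λ=3+5i: an eigenvector is (-2,-1) - i(-3,-1) = (-2 + 3i, -1 + i).
A real fundamental pair from Re and Im of e^((3+5i)t)v: X_1 = e^(3t)(cos(5t)·(-2,-1) + sin(5t)·(-3,-1)), X_2 = e^(3t)(sin(5t)·(-2,-1) - cos(5t)·(-3,-1)).
General solution: c_1X_1 + c_2X_2.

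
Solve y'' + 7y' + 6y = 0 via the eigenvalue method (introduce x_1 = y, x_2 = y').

y(t) = C_1e^(-t) + C_2e^(-6t)

Let x_1 = y, x_2 = y'. Then x_1' = x_2 and x_2' = -6x_1 - 7x_2.
A = [[0,1],[-6,-7]]; det(A-λI) = λ^2 + 7λ + 6.
Eigenvalues λ = -1, -6 with eigenvectors (1,-1), (1,-6).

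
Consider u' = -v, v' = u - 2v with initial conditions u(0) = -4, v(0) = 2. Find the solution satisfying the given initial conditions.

u(t) = -6te^(-t) - 4e^(-t), v(t) = -6te^(-t) + 2e^(-t)

Coefficient matrix A = [[0, -1], [1, -2]].
Characteristic polynomial det(A - λI) = λ^2 + 2λ + 1 = 0.
Single eigenvalue λ = -1 with algebraic multiplicity 2.
Eigenvector v = (1,1); generalized eigenvector w with (A-λI)w=v is (-2,-3).
General solution: e^(-t)[c_1·v + c_2·(t·v + w)].
Applying u(0)=-4, v(0)=2 gives c_1=-16, c_2=-6.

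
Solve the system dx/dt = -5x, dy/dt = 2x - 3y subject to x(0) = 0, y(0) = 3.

x(t) = 0, y(t) = 3e^(-3t)

Coefficient matrix A = [[-5, 0], [2, -3]].
Characteristic polynomial det(A - λI) = λ^2 + 8λ + 15 = 0.
Eigenvalues λ = -5, -3.
For λ=-5: (A-λI) row 2 is [2, 2], so an eigenvector is (1, -1).
For λ=-3: (A-λI) row 1 is [-2, 0], so an eigenvector is (0, -1).
General solution: C_1e^(-5t)(1,-1) + C_2e^(-3t)(0,-1).
Applying x(0)=0, y(0)=3 gives C_1=0, C_2=-3.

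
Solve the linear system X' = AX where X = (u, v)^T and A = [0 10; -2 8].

u(t) = -c_1e^(4t)sin(2t) - 2c_1e^(4t)cos(2t) - 2c_2e^(4t)sin(2t) + c_2e^(4t)cos(2t), v(t) = -c_1e^(4t)cos(2t) - c_2e^(4t)sin(2t)

Coefficient matrix A = [[0, 10], [-2, 8]].
Characteristic polynomial det(A - λI) = λ^2 - 8λ + 20 = 0.
Eigenvalues λ = 4 ± 2i (complex conjugate pair).
For λ=4+2i: an eigenvector is (-2,-1) - i(-1,0) = (-2 + i, -1).
A real fundamental pair from Re and Im of e^((4+2i)t)v: X_1 = e^(4t)(cos(2t)·(-2,-1) + sin(2t)·(-1,0)), X_2 = e^(4t)(sin(2t)·(-2,-1) - cos(2t)·(-1,0)).
General solution: c_1X_1 + c_2X_2.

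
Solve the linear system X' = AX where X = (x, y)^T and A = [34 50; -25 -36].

Coefficient matrix A = [[34, 50], [-25, -36]].
Characteristic polynomial det(A - λI) = λ^2 + 2λ + 26 = 0.
Eigenvalues λ = -1 ± 5i (complex conjugate pair).
For λ=-1+5i: an eigenvector is (3,-2) - i(1,-1) = (3 - i, -2 + i).
A real fundamental pair from Re and Im of e^((-1+5i)t)v: X_1 = e^(-t)(cos(5t)·(3,-2) + sin(5t)·(1,-1)), X_2 = e^(-t)(sin(5t)·(3,-2) - cos(5t)·(1,-1)).
General solution: c_1X_1 + c_2X_2.

x(t) = c_1e^(-t)sin(5t) + 3c_1e^(-t)cos(5t) + 3c_2e^(-t)sin(5t) - c_2e^(-t)cos(5t), y(t) = -c_1e^(-t)sin(5t) - 2c_1e^(-t)cos(5t) - 2c_2e^(-t)sin(5t) + c_2e^(-t)cos(5t)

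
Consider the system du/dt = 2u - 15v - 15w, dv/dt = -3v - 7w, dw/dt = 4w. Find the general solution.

u(t) = C_1e^(2t) + 3C_2e^(-3t), v(t) = C_2e^(-3t) + C_3e^(4t), w(t) = -C_3e^(4t)

Coefficient matrix A = [[2, -15, -15], [0, -3, -7], [0, 0, 4]].
det(A - λI) = 0 gives eigenvalues λ = 2, -3, 4.
For λ=2: eigenvector (1,0,0).
For λ=-3: eigenvector (3,1,0).
For λ=4: eigenvector (0,1,-1).
General solution: C_1e^(2t)(1,0,0) + C_2e^(-3t)(3,1,0) + C_3e^(4t)(0,1,-1).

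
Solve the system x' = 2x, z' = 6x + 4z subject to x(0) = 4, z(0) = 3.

Coefficient matrix A = [[2, 0], [6, 4]].
Characteristic polynomial det(A - λI) = λ^2 - 6λ + 8 = 0.
Eigenvalues λ = 2, 4.
For λ=2: (A-λI) row 2 is [6, 2], so an eigenvector is (-1, 3).
For λ=4: (A-λI) row 1 is [-2, 0], so an eigenvector is (0, -1).
General solution: C_1e^(2t)(-1,3) + C_2e^(4t)(0,-1).
Applying x(0)=4, z(0)=3 gives C_1=-4, C_2=-15.

x(t) = 4e^(2t), z(t) = 15e^(4t) - 12e^(2t)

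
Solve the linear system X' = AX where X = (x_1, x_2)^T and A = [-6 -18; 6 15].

x_1(t) = -3C_1e^(6t) - 2C_2e^(3t), x_2(t) = 2C_1e^(6t) + C_2e^(3t)

Coefficient matrix A = [[-6, -18], [6, 15]].
Characteristic polynomial det(A - λI) = λ^2 - 9λ + 18 = 0.
Eigenvalues λ = 6, 3.
For λ=6: (A-λI) row 1 is [-12, -18], so an eigenvector is (-3, 2).
For λ=3: (A-λI) row 1 is [-9, -18], so an eigenvector is (-2, 1).
General solution: C_1e^(6t)(-3,2) + C_2e^(3t)(-2,1).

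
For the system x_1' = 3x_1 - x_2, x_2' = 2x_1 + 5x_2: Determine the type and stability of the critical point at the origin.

A = [[3,-1],[2,5]]; det(A-λI) = λ^2 - 8λ + 17.
λ = 4 ± i: positive real part.

unstable spiral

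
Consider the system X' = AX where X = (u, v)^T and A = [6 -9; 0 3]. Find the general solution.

Coefficient matrix A = [[6, -9], [0, 3]].
Characteristic polynomial det(A - λI) = λ^2 - 9λ + 18 = 0.
Eigenvalues λ = 6, 3.
For λ=6: (A-λI) row 1 is [0, -9], so an eigenvector is (1, 0).
For λ=3: (A-λI) row 1 is [3, -9], so an eigenvector is (3, 1).
General solution: C_1e^(6t)(1,0) + C_2e^(3t)(3,1).

u(t) = C_1e^(6t) + 3C_2e^(3t), v(t) = C_2e^(3t)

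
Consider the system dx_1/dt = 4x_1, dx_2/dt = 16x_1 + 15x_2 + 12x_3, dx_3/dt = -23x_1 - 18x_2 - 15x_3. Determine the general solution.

Coefficient matrix A = [[4, 0, 0], [16, 15, 12], [-23, -18, -15]].
det(A - λI) = 0 gives eigenvalues λ = -3, 3, 4.
For λ=-3: eigenvector (0,-2,3).
For λ=3: eigenvector (0,1,-1).
For λ=4: eigenvector (1,4,-5).
General solution: C_1e^(-3t)(0,-2,3) + C_2e^(3t)(0,1,-1) + C_3e^(4t)(1,4,-5).

x_1(t) = C_3e^(4t), x_2(t) = -2C_1e^(-3t) + C_2e^(3t) + 4C_3e^(4t), x_3(t) = 3C_1e^(-3t) - C_2e^(3t) - 5C_3e^(4t)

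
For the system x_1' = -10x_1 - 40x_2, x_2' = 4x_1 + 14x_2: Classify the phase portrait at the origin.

unstable spiral

A = [[-10,-40],[4,14]]; det(A-λI) = λ^2 - 4λ + 20.
λ = 2 ± 4i: positive real part.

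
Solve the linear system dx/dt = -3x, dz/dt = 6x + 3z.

Coefficient matrix A = [[-3, 0], [6, 3]].
Characteristic polynomial det(A - λI) = λ^2 - 9 = 0.
Eigenvalues λ = 3, -3.
For λ=3: (A-λI) row 1 is [-6, 0], so an eigenvector is (0, 1).
For λ=-3: (A-λI) row 2 is [6, 6], so an eigenvector is (-1, 1).
General solution: c_1e^(3t)(0,1) + c_2e^(-3t)(-1,1).

x(t) = -c_2e^(-3t), z(t) = c_1e^(3t) + c_2e^(-3t)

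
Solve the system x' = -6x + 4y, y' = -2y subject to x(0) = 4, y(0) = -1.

Coefficient matrix A = [[-6, 4], [0, -2]].
Characteristic polynomial det(A - λI) = λ^2 + 8λ + 12 = 0.
Eigenvalues λ = -2, -6.
For λ=-2: (A-λI) row 1 is [-4, 4], so an eigenvector is (-1, -1).
For λ=-6: (A-λI) row 1 is [0, 4], so an eigenvector is (1, 0).
General solution: c_1e^(-2t)(-1,-1) + c_2e^(-6t)(1,0).
Applying x(0)=4, y(0)=-1 gives c_1=1, c_2=5.

x(t) = -e^(-2t) + 5e^(-6t), y(t) = -e^(-2t)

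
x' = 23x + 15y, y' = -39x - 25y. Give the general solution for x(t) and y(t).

Coefficient matrix A = [[23, 15], [-39, -25]].
Characteristic polynomial det(A - λI) = λ^2 + 2λ + 10 = 0.
Eigenvalues λ = -1 ± 3i (complex conjugate pair).
For λ=-1+3i: an eigenvector is (-1,2) - i(2,-3) = (-1 - 2i, 2 + 3i).
A real fundamental pair from Re and Im of e^((-1+3i)t)v: X_1 = e^(-t)(cos(3t)·(-1,2) + sin(3t)·(2,-3)), X_2 = e^(-t)(sin(3t)·(-1,2) - cos(3t)·(2,-3)).
General solution: K_1X_1 + K_2X_2.

x(t) = 2K_1e^(-t)sin(3t) - K_1e^(-t)cos(3t) - K_2e^(-t)sin(3t) - 2K_2e^(-t)cos(3t), y(t) = -3K_1e^(-t)sin(3t) + 2K_1e^(-t)cos(3t) + 2K_2e^(-t)sin(3t) + 3K_2e^(-t)cos(3t)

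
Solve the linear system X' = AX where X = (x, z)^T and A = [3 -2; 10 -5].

x(t) = -K_1e^(-t)cos(2t) - K_2e^(-t)sin(2t), z(t) = -K_1e^(-t)sin(2t) - 2K_1e^(-t)cos(2t) - 2K_2e^(-t)sin(2t) + K_2e^(-t)cos(2t)

Coefficient matrix A = [[3, -2], [10, -5]].
Characteristic polynomial det(A - λI) = λ^2 + 2λ + 5 = 0.
Eigenvalues λ = -1 ± 2i (complex conjugate pair).
For λ=-1+2i: an eigenvector is (-1,-2) - i(0,-1) = (-1, -2 + i).
A real fundamental pair from Re and Im of e^((-1+2i)t)v: X_1 = e^(-t)(cos(2t)·(-1,-2) + sin(2t)·(0,-1)), X_2 = e^(-t)(sin(2t)·(-1,-2) - cos(2t)·(0,-1)).
General solution: K_1X_1 + K_2X_2.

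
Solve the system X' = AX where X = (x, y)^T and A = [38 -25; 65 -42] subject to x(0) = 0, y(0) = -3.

x(t) = 15e^(-2t)sin(5t), y(t) = 24e^(-2t)sin(5t) - 3e^(-2t)cos(5t)

Coefficient matrix A = [[38, -25], [65, -42]].
Characteristic polynomial det(A - λI) = λ^2 + 4λ + 29 = 0.
Eigenvalues λ = -2 ± 5i (complex conjugate pair).
For λ=-2+5i: an eigenvector is (2,3) - i(1,2) = (2 - i, 3 - 2i).
A real fundamental pair from Re and Im of e^((-2+5i)t)v: X_1 = e^(-2t)(cos(5t)·(2,3) + sin(5t)·(1,2)), X_2 = e^(-2t)(sin(5t)·(2,3) - cos(5t)·(1,2)).
General solution: c_1X_1 + c_2X_2.
Applying x(0)=0, y(0)=-3 gives c_1=3, c_2=6.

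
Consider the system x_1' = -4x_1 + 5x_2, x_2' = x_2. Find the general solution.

Coefficient matrix A = [[-4, 5], [0, 1]].
Characteristic polynomial det(A - λI) = λ^2 + 3λ - 4 = 0.
Eigenvalues λ = -4, 1.
For λ=-4: (A-λI) row 1 is [0, 5], so an eigenvector is (1, 0).
For λ=1: (A-λI) row 1 is [-5, 5], so an eigenvector is (-1, -1).
General solution: C_1e^(-4t)(1,0) + C_2e^(t)(-1,-1).

x_1(t) = C_1e^(-4t) - C_2e^(t), x_2(t) = -C_2e^(t)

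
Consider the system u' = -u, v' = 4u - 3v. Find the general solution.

u(t) = -C_2e^(-t), v(t) = C_1e^(-3t) - 2C_2e^(-t)

Coefficient matrix A = [[-1, 0], [4, -3]].
Characteristic polynomial det(A - λI) = λ^2 + 4λ + 3 = 0.
Eigenvalues λ = -3, -1.
For λ=-3: (A-λI) row 1 is [2, 0], so an eigenvector is (0, 1).
For λ=-1: (A-λI) row 2 is [4, -2], so an eigenvector is (-1, -2).
General solution: C_1e^(-3t)(0,1) + C_2e^(-t)(-1,-2).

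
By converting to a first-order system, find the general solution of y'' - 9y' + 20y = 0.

y(t) = K_1e^(5t) + K_2e^(4t)

Let x_1 = y, x_2 = y'. Then x_1' = x_2 and x_2' = -20x_1 + 9x_2.
A = [[0,1],[-20,9]]; det(A-λI) = λ^2 - 9λ + 20.
Eigenvalues λ = 5, 4 with eigenvectors (1,5), (1,4).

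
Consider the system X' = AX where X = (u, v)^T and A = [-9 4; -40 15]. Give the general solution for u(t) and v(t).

u(t) = K_1e^(3t)cos(4t) + K_2e^(3t)sin(4t), v(t) = -K_1e^(3t)sin(4t) + 3K_1e^(3t)cos(4t) + 3K_2e^(3t)sin(4t) + K_2e^(3t)cos(4t)

Coefficient matrix A = [[-9, 4], [-40, 15]].
Characteristic polynomial det(A - λI) = λ^2 - 6λ + 25 = 0.
Eigenvalues λ = 3 ± 4i (complex conjugate pair).
For λ=3+4i: an eigenvector is (1,3) - i(0,-1) = (1, 3 + i).
A real fundamental pair from Re and Im of e^((3+4i)t)v: X_1 = e^(3t)(cos(4t)·(1,3) + sin(4t)·(0,-1)), X_2 = e^(3t)(sin(4t)·(1,3) - cos(4t)·(0,-1)).
General solution: K_1X_1 + K_2X_2.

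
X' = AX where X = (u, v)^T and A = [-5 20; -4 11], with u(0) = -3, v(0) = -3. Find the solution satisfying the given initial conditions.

u(t) = -9e^(3t)sin(4t) - 3e^(3t)cos(4t), v(t) = -3e^(3t)sin(4t) - 3e^(3t)cos(4t)

Coefficient matrix A = [[-5, 20], [-4, 11]].
Characteristic polynomial det(A - λI) = λ^2 - 6λ + 25 = 0.
Eigenvalues λ = 3 ± 4i (complex conjugate pair).
For λ=3+4i: an eigenvector is (2,1) - i(1,0) = (2 - i, 1).
A real fundamental pair from Re and Im of e^((3+4i)t)v: X_1 = e^(3t)(cos(4t)·(2,1) + sin(4t)·(1,0)), X_2 = e^(3t)(sin(4t)·(2,1) - cos(4t)·(1,0)).
General solution: K_1X_1 + K_2X_2.
Applying u(0)=-3, v(0)=-3 gives K_1=-3, K_2=-3.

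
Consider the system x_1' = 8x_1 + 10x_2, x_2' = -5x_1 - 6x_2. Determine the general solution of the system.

Coefficient matrix A = [[8, 10], [-5, -6]].
Characteristic polynomial det(A - λI) = λ^2 - 2λ + 2 = 0.
Eigenvalues λ = 1 ± i (complex conjugate pair).
For λ=1+i: an eigenvector is (-1,1) - i(3,-2) = (-1 - 3i, 1 + 2i).
A real fundamental pair from Re and Im of e^((1+i)t)v: X_1 = e^(t)(cos(t)·(-1,1) + sin(t)·(3,-2)), X_2 = e^(t)(sin(t)·(-1,1) - cos(t)·(3,-2)).
General solution: K_1X_1 + K_2X_2.

x_1(t) = 3K_1e^(t)sin(t) - K_1e^(t)cos(t) - K_2e^(t)sin(t) - 3K_2e^(t)cos(t), x_2(t) = -2K_1e^(t)sin(t) + K_1e^(t)cos(t) + K_2e^(t)sin(t) + 2K_2e^(t)cos(t)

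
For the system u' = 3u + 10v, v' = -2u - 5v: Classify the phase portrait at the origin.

A = [[3,10],[-2,-5]]; det(A-λI) = λ^2 + 2λ + 5.
λ = -1 ± 2i: negative real part.

stable spiral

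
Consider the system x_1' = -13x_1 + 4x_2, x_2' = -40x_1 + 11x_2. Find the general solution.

Coefficient matrix A = [[-13, 4], [-40, 11]].
Characteristic polynomial det(A - λI) = λ^2 + 2λ + 17 = 0.
Eigenvalues λ = -1 ± 4i (complex conjugate pair).
For λ=-1+4i: an eigenvector is (-1,-3) - i(0,1) = (-1, -3 - i).
A real fundamental pair from Re and Im of e^((-1+4i)t)v: X_1 = e^(-t)(cos(4t)·(-1,-3) + sin(4t)·(0,1)), X_2 = e^(-t)(sin(4t)·(-1,-3) - cos(4t)·(0,1)).
General solution: C_1X_1 + C_2X_2.

x_1(t) = -C_1e^(-t)cos(4t) - C_2e^(-t)sin(4t), x_2(t) = C_1e^(-t)sin(4t) - 3C_1e^(-t)cos(4t) - 3C_2e^(-t)sin(4t) - C_2e^(-t)cos(4t)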